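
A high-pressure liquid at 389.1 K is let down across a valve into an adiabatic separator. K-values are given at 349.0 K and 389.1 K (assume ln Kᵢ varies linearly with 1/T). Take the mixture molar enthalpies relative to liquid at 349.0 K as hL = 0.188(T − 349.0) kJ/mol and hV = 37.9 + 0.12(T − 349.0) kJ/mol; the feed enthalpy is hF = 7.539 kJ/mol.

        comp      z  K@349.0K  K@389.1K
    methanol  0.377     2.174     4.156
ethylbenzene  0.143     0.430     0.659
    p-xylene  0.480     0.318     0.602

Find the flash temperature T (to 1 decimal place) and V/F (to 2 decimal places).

T = 355.2 K, V/F = 0.17

Adiabatic flash: solve Rachford–Rice at each trial T, then check hF = ψ·hV(T) + (1−ψ)·hL(T).
  T = 349.0 K: K = (2.174, 0.430, 0.318), RR gives ψ = 0.044, H_out = 1.656 kJ/mol
  T = 389.1 K: K = (4.156, 0.659, 0.602), RR gives ψ = 0.780, H_out = 34.990 kJ/mol
  T = 369.1 K: K = (3.062, 0.539, 0.446), RR gives ψ = 0.404, H_out = 18.540 kJ/mol
  T = 359.1 K: K = (2.595, 0.483, 0.379), RR gives ψ = 0.240, H_out = 10.819 kJ/mol
  T = 354.1 K: K = (2.380, 0.456, 0.348), RR gives ψ = 0.149, H_out = 6.561 kJ/mol
  T = 356.6 K: K = (2.486, 0.470, 0.363), RR gives ψ = 0.196, H_out = 8.742 kJ/mol
  T = 355.4 K: K = (2.435, 0.463, 0.356), RR gives ψ = 0.174, H_out = 7.710 kJ/mol
Linear interpolation between T = 354.1 (H_out = 6.561) and T = 355.4 (H_out = 7.710) on hF = 7.539 gives T ≈ 355.2 K, at which ψ = 0.17.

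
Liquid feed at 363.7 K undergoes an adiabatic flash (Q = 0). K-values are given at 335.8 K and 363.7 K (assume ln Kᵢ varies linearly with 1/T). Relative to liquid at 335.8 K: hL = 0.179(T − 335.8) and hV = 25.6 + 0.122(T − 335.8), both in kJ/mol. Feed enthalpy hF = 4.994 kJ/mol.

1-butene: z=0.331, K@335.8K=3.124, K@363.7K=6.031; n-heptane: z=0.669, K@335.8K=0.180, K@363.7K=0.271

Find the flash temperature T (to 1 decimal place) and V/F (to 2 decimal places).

Adiabatic flash: solve Rachford–Rice at each trial T, then check hF = ψ·hV(T) + (1−ψ)·hL(T).
  T = 335.8 K: K = (3.124, 0.180), RR gives ψ = 0.089, H_out = 2.270 kJ/mol
  T = 363.7 K: K = (6.031, 0.271), RR gives ψ = 0.321, H_out = 12.703 kJ/mol
  T = 349.8 K: K = (4.403, 0.223), RR gives ψ = 0.229, H_out = 8.194 kJ/mol
  T = 342.8 K: K = (3.722, 0.201), RR gives ψ = 0.168, H_out = 5.495 kJ/mol
  T = 339.3 K: K = (3.413, 0.190), RR gives ψ = 0.131, H_out = 3.966 kJ/mol
  T = 341.1 K: K = (3.569, 0.196), RR gives ψ = 0.151, H_out = 4.771 kJ/mol
Linear interpolation between T = 341.1 (H_out = 4.771) and T = 342.8 (H_out = 5.495) on hF = 4.994 gives T ≈ 341.6 K, at which ψ = 0.16.

T = 341.6 K, V/F = 0.16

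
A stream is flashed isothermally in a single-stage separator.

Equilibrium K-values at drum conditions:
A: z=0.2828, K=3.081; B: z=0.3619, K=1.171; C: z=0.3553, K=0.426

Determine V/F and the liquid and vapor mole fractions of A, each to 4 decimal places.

Material balance + equilibrium reduce to Σ zᵢ(Kᵢ−1)/(1+V/F(Kᵢ−1)) = 0.
Feasibility: ΣzᵢKᵢ = 1.4464, Σzᵢ/Kᵢ = 1.2349 — both > 1, two phases present.
Newton–Raphson from V/F = 0.54:
  V/F = 0.5400: g = 0.03821, g' = -0.5263 → V/F = 0.6126
  V/F = 0.6126: g = 0.00017, g' = -0.5238 → V/F = 0.6129
Converged at V/F = 0.6129.
Compositions from xᵢ = zᵢ/(1+V/F(Kᵢ−1)), yᵢ = Kᵢxᵢ:
  A: x = 0.1243, y = 0.3829
  B: x = 0.3276, y = 0.3836
  C: x = 0.5482, y = 0.2335

V/F = 0.6129, x_A = 0.1243, y_A = 0.3829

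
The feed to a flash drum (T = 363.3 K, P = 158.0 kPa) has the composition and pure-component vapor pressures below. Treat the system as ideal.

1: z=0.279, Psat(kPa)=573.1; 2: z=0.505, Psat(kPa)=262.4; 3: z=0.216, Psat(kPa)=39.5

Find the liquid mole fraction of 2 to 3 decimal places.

x_2 = 0.324

Raoult's law: Kᵢ = Pᵢˢᵃᵗ/P = Pᵢˢᵃᵗ/158.0.
  K_1 = 573.1/158.0 = 3.62722, K_2 = 262.4/158.0 = 1.66076, K_3 = 39.5/158.0 = 0.25000
Let ψ = V/F and solve Σ zᵢ(Kᵢ−1)/(1+ψ(Kᵢ−1)) = 0.
g(0) = ΣzᵢKᵢ − 1 = 0.905 and g(1) = 1 − Σzᵢ/Kᵢ = -0.245, so a root lies in (0, 1).
Iterate (Newton) starting at ψ = 0.34:
  ψ = 0.340: g = 0.4422, g' = -0.903 → ψ = 0.830
  ψ = 0.830: g = 0.0173, g' = -1.134 → ψ = 0.845
Converged at ψ = 0.845.
Compositions from xᵢ = zᵢ/(1+ψ(Kᵢ−1)), yᵢ = Kᵢxᵢ:
  1: x = 0.087, y = 0.314
  2: x = 0.324, y = 0.538
  3: x = 0.589, y = 0.147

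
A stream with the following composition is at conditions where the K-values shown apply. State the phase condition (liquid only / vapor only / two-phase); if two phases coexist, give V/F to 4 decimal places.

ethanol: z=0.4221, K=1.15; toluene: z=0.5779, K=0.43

ΣzᵢKᵢ = 0.7339; Σzᵢ/Kᵢ = 1.7110.
Since ΣzᵢKᵢ < 1 the mixture is below its bubble point — single liquid phase.

liquid only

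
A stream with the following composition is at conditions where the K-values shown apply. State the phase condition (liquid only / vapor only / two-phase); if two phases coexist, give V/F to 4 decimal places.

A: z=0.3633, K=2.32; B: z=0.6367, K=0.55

ΣzᵢKᵢ = 1.1930; Σzᵢ/Kᵢ = 1.3142.
Both exceed 1, so a two-phase solution exists.
Iterate (Newton) starting at ψ = 0.5:
  ψ = 0.5000: g = -0.08081, g' = -0.4444 → ψ = 0.3182
  ψ = 0.3182: g = 0.00333, g' = -0.4896 → ψ = 0.3250
Converged at ψ = 0.3250.

two-phase, V/F = 0.3250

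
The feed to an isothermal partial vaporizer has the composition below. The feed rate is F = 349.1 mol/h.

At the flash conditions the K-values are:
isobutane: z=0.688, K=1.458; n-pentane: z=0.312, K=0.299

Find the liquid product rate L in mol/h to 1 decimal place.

L = 244.3 mol/h

Material balance + equilibrium reduce to Σ zᵢ(Kᵢ−1)/(1+V/F(Kᵢ−1)) = 0.
g(0) = ΣzᵢKᵢ − 1 = 0.096 and g(1) = 1 − Σzᵢ/Kᵢ = -0.515, so a root lies in (0, 1).
Iterate (Newton) starting at V/F = 0.34:
  V/F = 0.340: g = -0.0145, g' = -0.372 → V/F = 0.301
  V/F = 0.301: g = -0.0003, g' = -0.358 → V/F = 0.300
Converged at V/F = 0.300.
Then V = V/F·F = 0.3002·349.1 = 104.8 mol/h and L = F − V = 244.3 mol/h.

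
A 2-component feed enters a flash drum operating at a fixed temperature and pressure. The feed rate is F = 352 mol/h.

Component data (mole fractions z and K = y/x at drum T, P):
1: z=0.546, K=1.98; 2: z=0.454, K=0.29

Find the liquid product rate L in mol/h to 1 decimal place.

Material balance + equilibrium reduce to Σ zᵢ(Kᵢ−1)/(1+β(Kᵢ−1)) = 0.
Feasibility: ΣzᵢKᵢ = 1.213, Σzᵢ/Kᵢ = 1.841 — both > 1, two phases present.
Binary case is linear: z₁(K₁−1)(1+β(K₂−1)) + z₂(K₂−1)(1+β(K₁−1)) = 0
⇒ β = [z₁(K₁−1)+z₂(K₂−1)] / [−(K₁−1)(K₂−1)] = 0.2127/0.6958 = 0.306
Then V = β·F = 0.3057·352 = 107.6 mol/h and L = F − V = 244.4 mol/h.

L = 244.4 mol/h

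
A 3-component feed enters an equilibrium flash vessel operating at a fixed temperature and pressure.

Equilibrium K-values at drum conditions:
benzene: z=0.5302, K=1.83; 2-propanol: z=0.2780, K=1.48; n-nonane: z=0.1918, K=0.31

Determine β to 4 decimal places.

Rachford–Rice: g(β) = Σ zᵢ(Kᵢ−1)/(1+β(Kᵢ−1)) = 0.
g(0) = ΣzᵢKᵢ − 1 = 0.4412 and g(1) = 1 − Σzᵢ/Kᵢ = -0.0963, so a root lies in (0, 1).
Newton iteration, β⁰ = 0.5:
  β = 0.5000: g = 0.21656, g' = -0.4369 → β = 0.9957
  β = 0.9957: g = -0.09158, g' = -1.0709 → β = 0.9101
  β = 0.9101: g = -0.01219, g' = -0.8094 → β = 0.8951
  β = 0.8951: g = -0.00026, g' = -0.7760 → β = 0.8947
Converged at β = 0.8947.

β = 0.8947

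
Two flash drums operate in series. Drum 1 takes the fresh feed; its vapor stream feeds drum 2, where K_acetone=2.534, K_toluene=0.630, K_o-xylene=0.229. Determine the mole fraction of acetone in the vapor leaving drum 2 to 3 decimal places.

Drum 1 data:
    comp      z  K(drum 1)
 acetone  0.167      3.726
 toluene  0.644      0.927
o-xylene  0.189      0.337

Drum 1:
Rachford–Rice: g(ψ₁) = Σ zᵢ(Kᵢ−1)/(1+ψ₁(Kᵢ−1)) = 0.
Feasibility: ΣzᵢKᵢ = 1.283, Σzᵢ/Kᵢ = 1.300 — both > 1, two phases present.
Iterate (Newton) starting at ψ₁ = 0.62:
  ψ₁ = 0.620: g = -0.0928, g' = -0.415 → ψ₁ = 0.396
  ψ₁ = 0.396: g = 0.0005, g' = -0.443 → ψ₁ = 0.397
Converged at ψ₁ = 0.397.
Drum-1 compositions:
  acetone: x = 0.080, y = 0.299
  toluene: x = 0.663, y = 0.615
  o-xylene: x = 0.257, y = 0.086
Drum-2 feed = drum-1 vapor: z₂ = (0.2987, 0.6148, 0.0865).
Drum 2:
Rachford–Rice: g(ψ₂) = Σ zᵢ(Kᵢ−1)/(1+ψ₂(Kᵢ−1)) = 0.
Check two-phase: ΣzᵢKᵢ = 1.164 > 1 and Σzᵢ/Kᵢ = 1.471 > 1, so g(0) = 0.164 > 0 and g(1) = -0.471 < 0.
Newton–Raphson from ψ₂ = 0.5:
  ψ₂ = 0.500: g = -0.1283, g' = -0.488 → ψ₂ = 0.237
  ψ₂ = 0.237: g = 0.0051, g' = -0.556 → ψ₂ = 0.246
Converged at ψ₂ = 0.246.
  acetone: x = 0.217, y = 0.549
  toluene: x = 0.676, y = 0.426
  o-xylene: x = 0.107, y = 0.024

y_acetone (drum 2) = 0.549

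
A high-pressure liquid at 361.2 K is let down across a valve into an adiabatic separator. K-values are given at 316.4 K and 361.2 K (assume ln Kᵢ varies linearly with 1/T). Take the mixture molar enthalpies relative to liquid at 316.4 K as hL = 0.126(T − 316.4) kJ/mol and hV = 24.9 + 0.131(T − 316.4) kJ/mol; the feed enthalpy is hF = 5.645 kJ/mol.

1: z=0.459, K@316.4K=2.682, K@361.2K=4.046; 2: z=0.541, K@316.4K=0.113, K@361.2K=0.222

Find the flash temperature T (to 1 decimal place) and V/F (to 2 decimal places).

T = 319.1 K, V/F = 0.21

Adiabatic flash: solve Rachford–Rice at each trial T, then check hF = ψ·hV(T) + (1−ψ)·hL(T).
  T = 316.4 K: K = (2.682, 0.113), RR gives ψ = 0.196, H_out = 4.876 kJ/mol
  T = 361.2 K: K = (4.046, 0.222), RR gives ψ = 0.412, H_out = 16.005 kJ/mol
  T = 338.8 K: K = (3.339, 0.162), RR gives ψ = 0.316, H_out = 10.737 kJ/mol
  T = 327.6 K: K = (3.004, 0.136), RR gives ψ = 0.261, H_out = 7.933 kJ/mol
  T = 322.0 K: K = (2.841, 0.124), RR gives ψ = 0.230, H_out = 6.446 kJ/mol
  T = 319.2 K: K = (2.761, 0.119), RR gives ψ = 0.214, H_out = 5.673 kJ/mol
  T = 317.8 K: K = (2.721, 0.116), RR gives ψ = 0.205, H_out = 5.278 kJ/mol
Linear interpolation between T = 317.8 (H_out = 5.278) and T = 319.2 (H_out = 5.673) on hF = 5.645 gives T ≈ 319.1 K, at which ψ = 0.21.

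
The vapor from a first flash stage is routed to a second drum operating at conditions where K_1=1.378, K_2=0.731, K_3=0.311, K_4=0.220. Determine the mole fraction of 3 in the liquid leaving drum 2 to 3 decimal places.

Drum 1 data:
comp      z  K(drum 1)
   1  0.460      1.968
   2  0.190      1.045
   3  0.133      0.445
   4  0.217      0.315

Drum 1:
Rachford–Rice: g(ψ₁) = Σ zᵢ(Kᵢ−1)/(1+ψ₁(Kᵢ−1)) = 0.
Feasibility: ΣzᵢKᵢ = 1.231, Σzᵢ/Kᵢ = 1.403 — both > 1, two phases present.
Iterate (Newton) starting at ψ₁ = 0.3:
  ψ₁ = 0.300: g = 0.0779, g' = -0.480 → ψ₁ = 0.462
  ψ₁ = 0.462: g = -0.0009, g' = -0.498 → ψ₁ = 0.461
Converged at ψ₁ = 0.461.
Drum-1 compositions:
  1: x = 0.318, y = 0.626
  2: x = 0.186, y = 0.195
  3: x = 0.179, y = 0.080
  4: x = 0.317, y = 0.100
Drum-2 feed = drum-1 vapor: z₂ = (0.6261, 0.1945, 0.0795, 0.0999).
Drum 2:
Rachford–Rice: g(ψ₂) = Σ zᵢ(Kᵢ−1)/(1+ψ₂(Kᵢ−1)) = 0.
Feasibility: ΣzᵢKᵢ = 1.052, Σzᵢ/Kᵢ = 1.430 — both > 1, two phases present.
Newton–Raphson from ψ₂ = 0.5:
  ψ₂ = 0.500: g = -0.0727, g' = -0.333 → ψ₂ = 0.282
  ψ₂ = 0.282: g = -0.0106, g' = -0.248 → ψ₂ = 0.239
  ψ₂ = 0.239: g = -0.0002, g' = -0.237 → ψ₂ = 0.238
Converged at ψ₂ = 0.238.
  1: x = 0.574, y = 0.792
  2: x = 0.208, y = 0.152
  3: x = 0.095, y = 0.030
  4: x = 0.123, y = 0.027

x_3 (drum 2) = 0.095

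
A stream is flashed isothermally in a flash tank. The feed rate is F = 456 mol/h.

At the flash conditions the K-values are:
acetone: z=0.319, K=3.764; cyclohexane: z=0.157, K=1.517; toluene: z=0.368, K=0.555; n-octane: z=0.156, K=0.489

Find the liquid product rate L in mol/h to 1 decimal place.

Newton iteration, V/F⁰ = 0.5:
  V/F = 0.500: g = 0.1170, g' = -0.650 → V/F = 0.680
  V/F = 0.680: g = 0.0093, g' = -0.562 → V/F = 0.696
  V/F = 0.696: g = 0.0000, g' = -0.559 → V/F = 0.697
Converged at V/F = 0.697.
Then V = V/F·F = 0.6966·456 = 317.6 mol/h and L = F − V = 138.4 mol/h.

L = 138.4 mol/h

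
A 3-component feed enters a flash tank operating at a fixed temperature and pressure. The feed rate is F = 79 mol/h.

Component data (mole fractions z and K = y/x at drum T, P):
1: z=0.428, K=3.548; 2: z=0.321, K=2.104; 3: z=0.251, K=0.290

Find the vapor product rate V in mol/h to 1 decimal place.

V = 72.0 mol/h

Newton–Raphson from ψ = 0.53:
  ψ = 0.530: g = 0.4018, g' = -0.984 → ψ = 0.938
  ψ = 0.938: g = -0.0383, g' = -1.472 → ψ = 0.912
  ψ = 0.912: g = -0.0014, g' = -1.368 → ψ = 0.911
Converged at ψ = 0.911.
Then V = ψ·F = 0.9113·79 = 72.0 mol/h and L = F − V = 7.0 mol/h.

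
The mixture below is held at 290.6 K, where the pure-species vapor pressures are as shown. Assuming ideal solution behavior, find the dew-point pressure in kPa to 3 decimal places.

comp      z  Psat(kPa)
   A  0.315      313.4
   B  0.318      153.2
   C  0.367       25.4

Pdew = 57.046 kPa

At the dew point ψ → 1, so Σzᵢ/Kᵢ = 1 with Kᵢ = Pᵢˢᵃᵗ/P ⇒ 1/P = Σzᵢ/Pᵢˢᵃᵗ.
1/P = 0.315/313.4 + 0.318/153.2 + 0.367/25.4 = 0.017530 ⇒ P = 57.046 kPa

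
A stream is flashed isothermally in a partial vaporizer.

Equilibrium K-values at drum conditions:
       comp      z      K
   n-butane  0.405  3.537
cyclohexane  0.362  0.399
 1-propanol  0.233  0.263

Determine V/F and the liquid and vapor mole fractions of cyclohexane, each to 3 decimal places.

V/F = 0.382, x_cyclohexane = 0.470, y_cyclohexane = 0.188

Rachford–Rice: g(V/F) = Σ zᵢ(Kᵢ−1)/(1+V/F(Kᵢ−1)) = 0.
Feasibility: ΣzᵢKᵢ = 1.638, Σzᵢ/Kᵢ = 1.908 — both > 1, two phases present.
Iterate (Newton) starting at V/F = 0.5:
  V/F = 0.500: g = -0.1300, g' = -1.091 → V/F = 0.381
  V/F = 0.381: g = 0.0017, g' = -1.139 → V/F = 0.382
Converged at V/F = 0.382.
Compositions from xᵢ = zᵢ/(1+V/F(Kᵢ−1)), yᵢ = Kᵢxᵢ:
  n-butane: x = 0.206, y = 0.727
  cyclohexane: x = 0.470, y = 0.188
  1-propanol: x = 0.324, y = 0.085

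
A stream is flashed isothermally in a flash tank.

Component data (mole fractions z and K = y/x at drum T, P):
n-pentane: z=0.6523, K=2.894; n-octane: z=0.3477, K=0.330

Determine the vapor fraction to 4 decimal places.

Material balance + equilibrium reduce to Σ zᵢ(Kᵢ−1)/(1+ψ(Kᵢ−1)) = 0.
Feasibility: ΣzᵢKᵢ = 2.0025, Σzᵢ/Kᵢ = 1.2790 — both > 1, two phases present.
Binary case is linear: z₁(K₁−1)(1+ψ(K₂−1)) + z₂(K₂−1)(1+ψ(K₁−1)) = 0
⇒ ψ = [z₁(K₁−1)+z₂(K₂−1)] / [−(K₁−1)(K₂−1)] = 1.00250/1.26898 = 0.7900

ψ = 0.7900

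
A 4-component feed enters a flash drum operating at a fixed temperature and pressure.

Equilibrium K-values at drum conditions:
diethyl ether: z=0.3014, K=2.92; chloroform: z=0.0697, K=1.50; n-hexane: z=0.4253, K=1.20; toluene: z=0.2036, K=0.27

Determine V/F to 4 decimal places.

V/F = 0.7607

Material balance + equilibrium reduce to Σ zᵢ(Kᵢ−1)/(1+V/F(Kᵢ−1)) = 0.
Check two-phase: ΣzᵢKᵢ = 1.5500 > 1 and Σzᵢ/Kᵢ = 1.2582 > 1, so g(0) = 0.5500 > 0 and g(1) = -0.2582 < 0.
Newton–Raphson from V/F = 0.5:
  V/F = 0.5000: g = 0.16640, g' = -0.5835 → V/F = 0.7852
  V/F = 0.7852: g = -0.01889, g' = -0.7939 → V/F = 0.7614
  V/F = 0.7614: g = -0.00047, g' = -0.7552 → V/F = 0.7607
Converged at V/F = 0.7607.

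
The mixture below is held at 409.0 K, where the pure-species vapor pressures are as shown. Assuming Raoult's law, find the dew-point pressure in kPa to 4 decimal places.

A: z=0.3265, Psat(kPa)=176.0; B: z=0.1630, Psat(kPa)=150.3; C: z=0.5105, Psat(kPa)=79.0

At the dew point ψ → 1, so Σzᵢ/Kᵢ = 1 with Kᵢ = Pᵢˢᵃᵗ/P ⇒ 1/P = Σzᵢ/Pᵢˢᵃᵗ.
1/P = 0.3265/176.0 + 0.1630/150.3 + 0.5105/79.0 = 0.0094016 ⇒ P = 106.3645 kPa

Pdew = 106.3645 kPa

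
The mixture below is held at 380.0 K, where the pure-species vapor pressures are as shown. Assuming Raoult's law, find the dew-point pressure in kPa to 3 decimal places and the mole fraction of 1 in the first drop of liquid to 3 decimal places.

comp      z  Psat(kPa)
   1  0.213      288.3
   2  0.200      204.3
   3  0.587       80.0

Pdew = 110.433 kPa, x_1 = 0.082

At the dew point ψ → 1, so Σzᵢ/Kᵢ = 1 with Kᵢ = Pᵢˢᵃᵗ/P ⇒ 1/P = Σzᵢ/Pᵢˢᵃᵗ.
1/P = 0.213/288.3 + 0.200/204.3 + 0.587/80.0 = 0.009055 ⇒ P = 110.433 kPa
xᵢ = zᵢP/Pᵢˢᵃᵗ ⇒ x_1 = 0.213·110.433/288.3 = 0.082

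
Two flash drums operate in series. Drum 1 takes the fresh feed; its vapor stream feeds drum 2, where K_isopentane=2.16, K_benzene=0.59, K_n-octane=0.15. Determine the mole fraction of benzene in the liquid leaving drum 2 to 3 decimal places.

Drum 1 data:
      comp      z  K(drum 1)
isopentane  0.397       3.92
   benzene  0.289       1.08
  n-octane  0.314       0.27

x_benzene (drum 2) = 0.377

Drum 1:
Newton–Raphson from ψ₁ = 0.5:
  ψ₁ = 0.500: g = 0.1325, g' = -0.976 → ψ₁ = 0.636
Converged at ψ₁ = 0.636.
Drum-1 compositions:
  isopentane: x = 0.139, y = 0.545
  benzene: x = 0.275, y = 0.297
  n-octane: x = 0.586, y = 0.158
Drum-2 feed = drum-1 vapor: z₂ = (0.5448, 0.2970, 0.1582).
Drum 2:
Rachford–Rice: g(ψ₂) = Σ zᵢ(Kᵢ−1)/(1+ψ₂(Kᵢ−1)) = 0.
g(0) = ΣzᵢKᵢ − 1 = 0.376 and g(1) = 1 − Σzᵢ/Kᵢ = -0.810, so a root lies in (0, 1).
Newton–Raphson from ψ₂ = 0.5:
  ψ₂ = 0.500: g = 0.0129, g' = -0.718 → ψ₂ = 0.518
Converged at ψ₂ = 0.518.
  isopentane: x = 0.340, y = 0.735
  benzene: x = 0.377, y = 0.222
  n-octane: x = 0.283, y = 0.042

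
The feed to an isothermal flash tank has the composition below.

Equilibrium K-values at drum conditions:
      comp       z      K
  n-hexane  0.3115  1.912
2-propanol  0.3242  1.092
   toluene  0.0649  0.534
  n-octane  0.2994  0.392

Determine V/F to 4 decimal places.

Rachford–Rice: g(V/F) = Σ zᵢ(Kᵢ−1)/(1+V/F(Kᵢ−1)) = 0.
Check two-phase: ΣzᵢKᵢ = 1.1016 > 1 and Σzᵢ/Kᵢ = 1.3451 > 1, so g(0) = 0.1016 > 0 and g(1) = -0.3451 < 0.
Iterate (Newton) starting at V/F = 0.5:
  V/F = 0.5000: g = -0.07735, g' = -0.3772 → V/F = 0.2949
  V/F = 0.2949: g = -0.00396, g' = -0.3468 → V/F = 0.2835
Converged at V/F = 0.2835.

V/F = 0.2835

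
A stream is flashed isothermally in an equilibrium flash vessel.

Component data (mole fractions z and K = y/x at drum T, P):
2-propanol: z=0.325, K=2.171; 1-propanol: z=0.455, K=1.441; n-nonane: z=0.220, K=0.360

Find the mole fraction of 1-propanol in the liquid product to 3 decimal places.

Rachford–Rice: g(β) = Σ zᵢ(Kᵢ−1)/(1+β(Kᵢ−1)) = 0.
Check two-phase: ΣzᵢKᵢ = 1.440 > 1 and Σzᵢ/Kᵢ = 1.077 > 1, so g(0) = 0.440 > 0 and g(1) = -0.077 < 0.
Newton iteration, β⁰ = 0.57:
  β = 0.570: g = 0.1669, g' = -0.440 → β = 0.949
  β = 0.949: g = -0.0371, g' = -0.729 → β = 0.898
  β = 0.898: g = -0.0021, g' = -0.650 → β = 0.895
Converged at β = 0.895.
Compositions from xᵢ = zᵢ/(1+β(Kᵢ−1)), yᵢ = Kᵢxᵢ:
  2-propanol: x = 0.159, y = 0.344
  1-propanol: x = 0.326, y = 0.470
  n-nonane: x = 0.515, y = 0.185

x_1-propanol = 0.326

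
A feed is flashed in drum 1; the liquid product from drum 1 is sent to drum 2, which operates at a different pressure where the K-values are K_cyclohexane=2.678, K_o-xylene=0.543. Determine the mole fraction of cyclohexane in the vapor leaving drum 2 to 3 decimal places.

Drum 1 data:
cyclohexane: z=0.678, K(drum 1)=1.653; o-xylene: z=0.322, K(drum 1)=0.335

y_cyclohexane (drum 2) = 0.573

Drum 1:
Material balance + equilibrium reduce to Σ zᵢ(Kᵢ−1)/(1+ψ₁(Kᵢ−1)) = 0.
Feasibility: ΣzᵢKᵢ = 1.229, Σzᵢ/Kᵢ = 1.371 — both > 1, two phases present.
Binary case is linear: z₁(K₁−1)(1+ψ₁(K₂−1)) + z₂(K₂−1)(1+ψ₁(K₁−1)) = 0
⇒ ψ₁ = [z₁(K₁−1)+z₂(K₂−1)] / [−(K₁−1)(K₂−1)] = 0.2286/0.4342 = 0.526
Drum-1 compositions:
  cyclohexane: x = 0.505, y = 0.834
  o-xylene: x = 0.495, y = 0.166
Drum-2 feed = drum-1 liquid: z₂ = (0.5046, 0.4954).
Drum 2:
Let ψ₂ = V/F and solve Σ zᵢ(Kᵢ−1)/(1+ψ₂(Kᵢ−1)) = 0.
Feasibility: ΣzᵢKᵢ = 1.620, Σzᵢ/Kᵢ = 1.101 — both > 1, two phases present.
Binary case is linear: z₁(K₁−1)(1+ψ₂(K₂−1)) + z₂(K₂−1)(1+ψ₂(K₁−1)) = 0
⇒ ψ₂ = [z₁(K₁−1)+z₂(K₂−1)] / [−(K₁−1)(K₂−1)] = 0.6202/0.7668 = 0.809
  cyclohexane: x = 0.214, y = 0.573
  o-xylene: x = 0.786, y = 0.427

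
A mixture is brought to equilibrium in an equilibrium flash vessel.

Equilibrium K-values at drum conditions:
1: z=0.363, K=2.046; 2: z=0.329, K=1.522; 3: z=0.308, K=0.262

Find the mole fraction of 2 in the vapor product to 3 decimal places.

y_2 = 0.391

Rachford–Rice: g(ψ) = Σ zᵢ(Kᵢ−1)/(1+ψ(Kᵢ−1)) = 0.
Feasibility: ΣzᵢKᵢ = 1.324, Σzᵢ/Kᵢ = 1.569 — both > 1, two phases present.
Newton iteration, ψ⁰ = 0.5:
  ψ = 0.500: g = 0.0253, g' = -0.649 → ψ = 0.539
  ψ = 0.539: g = -0.0006, g' = -0.680 → ψ = 0.538
Converged at ψ = 0.538.
Compositions from xᵢ = zᵢ/(1+ψ(Kᵢ−1)), yᵢ = Kᵢxᵢ:
  1: x = 0.232, y = 0.475
  2: x = 0.257, y = 0.391
  3: x = 0.511, y = 0.134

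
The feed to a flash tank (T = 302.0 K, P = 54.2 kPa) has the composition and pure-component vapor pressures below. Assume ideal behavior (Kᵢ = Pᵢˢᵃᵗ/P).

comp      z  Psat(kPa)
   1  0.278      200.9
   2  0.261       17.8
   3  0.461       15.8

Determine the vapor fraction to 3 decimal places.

Raoult's law: Kᵢ = Pᵢˢᵃᵗ/P = Pᵢˢᵃᵗ/54.2.
  K_1 = 200.9/54.2 = 3.70664, K_2 = 17.8/54.2 = 0.32841, K_3 = 15.8/54.2 = 0.29151
Rachford–Rice: g(ψ) = Σ zᵢ(Kᵢ−1)/(1+ψ(Kᵢ−1)) = 0.
Feasibility: ΣzᵢKᵢ = 1.251, Σzᵢ/Kᵢ = 2.451 — both > 1, two phases present.
Iterate (Newton) starting at ψ = 0.61:
  ψ = 0.610: g = -0.5883, g' = -1.345 → ψ = 0.173
  ψ = 0.173: g = -0.0577, g' = -1.397 → ψ = 0.131
  ψ = 0.131: g = 0.0026, g' = -1.531 → ψ = 0.133
Converged at ψ = 0.133.

ψ = 0.133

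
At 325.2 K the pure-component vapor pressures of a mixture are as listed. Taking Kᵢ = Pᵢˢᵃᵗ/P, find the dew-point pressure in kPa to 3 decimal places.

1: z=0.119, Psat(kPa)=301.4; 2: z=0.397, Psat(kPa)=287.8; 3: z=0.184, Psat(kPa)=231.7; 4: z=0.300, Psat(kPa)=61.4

Pdew = 134.149 kPa

At the dew point ψ → 1, so Σzᵢ/Kᵢ = 1 with Kᵢ = Pᵢˢᵃᵗ/P ⇒ 1/P = Σzᵢ/Pᵢˢᵃᵗ.
1/P = 0.119/301.4 + 0.397/287.8 + 0.184/231.7 + 0.300/61.4 = 0.007454 ⇒ P = 134.149 kPa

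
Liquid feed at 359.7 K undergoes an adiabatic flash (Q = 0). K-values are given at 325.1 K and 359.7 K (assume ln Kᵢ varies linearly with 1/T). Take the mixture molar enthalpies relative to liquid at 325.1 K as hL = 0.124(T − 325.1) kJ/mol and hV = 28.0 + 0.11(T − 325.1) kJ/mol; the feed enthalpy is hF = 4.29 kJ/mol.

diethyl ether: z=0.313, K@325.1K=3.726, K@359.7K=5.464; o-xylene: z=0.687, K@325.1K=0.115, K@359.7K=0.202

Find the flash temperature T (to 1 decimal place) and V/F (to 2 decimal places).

Adiabatic flash: solve Rachford–Rice at each trial T, then check hF = ψ·hV(T) + (1−ψ)·hL(T).
  T = 325.1 K: K = (3.726, 0.115), RR gives ψ = 0.102, H_out = 2.846 kJ/mol
  T = 359.7 K: K = (5.464, 0.202), RR gives ψ = 0.238, H_out = 10.848 kJ/mol
  T = 342.4 K: K = (4.556, 0.155), RR gives ψ = 0.177, H_out = 7.059 kJ/mol
  T = 333.8 K: K = (4.133, 0.134), RR gives ψ = 0.142, H_out = 5.042 kJ/mol
  T = 329.5 K: K = (3.929, 0.124), RR gives ψ = 0.123, H_out = 3.980 kJ/mol
  T = 331.6 K: K = (4.028, 0.129), RR gives ψ = 0.132, H_out = 4.504 kJ/mol
Linear interpolation between T = 329.5 (H_out = 3.980) and T = 331.6 (H_out = 4.504) on hF = 4.29 gives T ≈ 330.7 K, at which ψ = 0.13.

T = 330.7 K, V/F = 0.13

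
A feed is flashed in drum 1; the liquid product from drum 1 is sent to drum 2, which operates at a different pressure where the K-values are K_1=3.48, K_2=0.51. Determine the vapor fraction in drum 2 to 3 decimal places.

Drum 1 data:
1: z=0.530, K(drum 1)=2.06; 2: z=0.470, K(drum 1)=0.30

Drum 1:
Let ψ₁ = V/F and solve Σ zᵢ(Kᵢ−1)/(1+ψ₁(Kᵢ−1)) = 0.
g(0) = ΣzᵢKᵢ − 1 = 0.233 and g(1) = 1 − Σzᵢ/Kᵢ = -0.824, so a root lies in (0, 1).
Binary case is linear: z₁(K₁−1)(1+ψ₁(K₂−1)) + z₂(K₂−1)(1+ψ₁(K₁−1)) = 0
⇒ ψ₁ = [z₁(K₁−1)+z₂(K₂−1)] / [−(K₁−1)(K₂−1)] = 0.2328/0.7420 = 0.314
Drum-1 compositions:
  1: x = 0.398, y = 0.819
  2: x = 0.602, y = 0.181
Drum-2 feed = drum-1 liquid: z₂ = (0.3977, 0.6023).
Drum 2:
Material balance + equilibrium reduce to Σ zᵢ(Kᵢ−1)/(1+ψ₂(Kᵢ−1)) = 0.
Feasibility: ΣzᵢKᵢ = 1.691, Σzᵢ/Kᵢ = 1.295 — both > 1, two phases present.
Iterate (Newton) starting at ψ₂ = 0.48:
  ψ₂ = 0.480: g = 0.0644, g' = -0.757 → ψ₂ = 0.565
  ψ₂ = 0.565: g = 0.0026, g' = -0.701 → ψ₂ = 0.569
Converged at ψ₂ = 0.569.
  1: x = 0.165, y = 0.574
  2: x = 0.835, y = 0.426

V/F (drum 2) = 0.569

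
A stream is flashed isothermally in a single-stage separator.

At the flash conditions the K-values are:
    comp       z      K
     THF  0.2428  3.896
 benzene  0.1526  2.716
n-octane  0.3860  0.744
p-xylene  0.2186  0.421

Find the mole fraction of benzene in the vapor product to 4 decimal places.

Material balance + equilibrium reduce to Σ zᵢ(Kᵢ−1)/(1+ψ(Kᵢ−1)) = 0.
Feasibility: ΣzᵢKᵢ = 1.7396, Σzᵢ/Kᵢ = 1.1566 — both > 1, two phases present.
Newton iteration, ψ⁰ = 0.63:
  ψ = 0.6300: g = 0.05771, g' = -0.5766 → ψ = 0.7301
  ψ = 0.7301: g = 0.00123, g' = -0.5567 → ψ = 0.7323
Converged at ψ = 0.7323.
Compositions from xᵢ = zᵢ/(1+ψ(Kᵢ−1)), yᵢ = Kᵢxᵢ:
  THF: x = 0.0778, y = 0.3031
  benzene: x = 0.0676, y = 0.1837
  n-octane: x = 0.4751, y = 0.3534
  p-xylene: x = 0.3795, y = 0.1598

y_benzene = 0.1837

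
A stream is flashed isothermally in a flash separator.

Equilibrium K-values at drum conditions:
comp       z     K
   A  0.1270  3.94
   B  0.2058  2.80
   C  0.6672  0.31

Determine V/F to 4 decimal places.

V/F = 0.1787

Newton–Raphson from V/F = 0.34:
  V/F = 0.3400: g = -0.18494, g' = -1.0734 → V/F = 0.1677
  V/F = 0.1677: g = 0.01402, g' = -1.2921 → V/F = 0.1785
  V/F = 0.1785: g = 0.00014, g' = -1.2671 → V/F = 0.1787
Converged at V/F = 0.1787.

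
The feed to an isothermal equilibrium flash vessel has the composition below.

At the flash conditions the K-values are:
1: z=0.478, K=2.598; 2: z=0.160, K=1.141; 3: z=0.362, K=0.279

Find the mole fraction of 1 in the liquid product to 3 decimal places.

Material balance + equilibrium reduce to Σ zᵢ(Kᵢ−1)/(1+V/F(Kᵢ−1)) = 0.
Check two-phase: ΣzᵢKᵢ = 1.525 > 1 and Σzᵢ/Kᵢ = 1.622 > 1, so g(0) = 0.525 > 0 and g(1) = -0.622 < 0.
Iterate (Newton) starting at V/F = 0.5:
  V/F = 0.500: g = 0.0375, g' = -0.840 → V/F = 0.545
  V/F = 0.545: g = -0.0004, g' = -0.862 → V/F = 0.544
Converged at V/F = 0.544.
Compositions from xᵢ = zᵢ/(1+V/F(Kᵢ−1)), yᵢ = Kᵢxᵢ:
  1: x = 0.256, y = 0.664
  2: x = 0.149, y = 0.170
  3: x = 0.596, y = 0.166

x_1 = 0.256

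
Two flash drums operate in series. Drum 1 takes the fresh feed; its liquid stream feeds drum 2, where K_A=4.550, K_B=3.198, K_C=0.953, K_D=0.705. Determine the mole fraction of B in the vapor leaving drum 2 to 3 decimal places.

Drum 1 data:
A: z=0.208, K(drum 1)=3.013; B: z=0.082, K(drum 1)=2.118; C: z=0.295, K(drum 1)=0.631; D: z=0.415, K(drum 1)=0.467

y_B (drum 2) = 0.079

Drum 1:
Newton iteration, ψ₁⁰ = 0.5:
  ψ₁ = 0.500: g = -0.1676, g' = -0.531 → ψ₁ = 0.184
  ψ₁ = 0.184: g = 0.0192, g' = -0.710 → ψ₁ = 0.212
Converged at ψ₁ = 0.212.
Drum-1 compositions:
  A: x = 0.146, y = 0.439
  B: x = 0.066, y = 0.140
  C: x = 0.320, y = 0.202
  D: x = 0.468, y = 0.219
Drum-2 feed = drum-1 liquid: z₂ = (0.1458, 0.0663, 0.3201, 0.4679).
Drum 2:
Rachford–Rice: g(ψ₂) = Σ zᵢ(Kᵢ−1)/(1+ψ₂(Kᵢ−1)) = 0.
Check two-phase: ΣzᵢKᵢ = 1.510 > 1 and Σzᵢ/Kᵢ = 1.052 > 1, so g(0) = 0.510 > 0 and g(1) = -0.052 < 0.
Newton–Raphson from ψ₂ = 0.5:
  ψ₂ = 0.500: g = 0.0785, g' = -0.368 → ψ₂ = 0.713
  ψ₂ = 0.713: g = 0.0128, g' = -0.262 → ψ₂ = 0.762
  ψ₂ = 0.762: g = 0.0004, g' = -0.247 → ψ₂ = 0.764
Converged at ψ₂ = 0.764.
  A: x = 0.039, y = 0.179
  B: x = 0.025, y = 0.079
  C: x = 0.332, y = 0.316
  D: x = 0.604, y = 0.426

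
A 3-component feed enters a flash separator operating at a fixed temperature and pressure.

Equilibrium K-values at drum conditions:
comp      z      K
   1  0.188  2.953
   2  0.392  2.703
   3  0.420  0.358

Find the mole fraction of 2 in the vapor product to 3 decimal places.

Material balance + equilibrium reduce to Σ zᵢ(Kᵢ−1)/(1+ψ(Kᵢ−1)) = 0.
Check two-phase: ΣzᵢKᵢ = 1.765 > 1 and Σzᵢ/Kᵢ = 1.382 > 1, so g(0) = 0.765 > 0 and g(1) = -0.382 < 0.
Iterate (Newton) starting at ψ = 0.5:
  ψ = 0.500: g = 0.1492, g' = -0.891 → ψ = 0.668
  ψ = 0.668: g = -0.0001, g' = -0.914 → ψ = 0.667
Converged at ψ = 0.667.
Compositions from xᵢ = zᵢ/(1+ψ(Kᵢ−1)), yᵢ = Kᵢxᵢ:
  1: x = 0.082, y = 0.241
  2: x = 0.183, y = 0.496
  3: x = 0.735, y = 0.263

y_2 = 0.496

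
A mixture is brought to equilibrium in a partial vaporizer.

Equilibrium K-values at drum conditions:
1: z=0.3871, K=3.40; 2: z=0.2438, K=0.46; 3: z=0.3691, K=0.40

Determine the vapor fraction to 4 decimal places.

Rachford–Rice: g(ψ) = Σ zᵢ(Kᵢ−1)/(1+ψ(Kᵢ−1)) = 0.
Check two-phase: ΣzᵢKᵢ = 1.5759 > 1 and Σzᵢ/Kᵢ = 1.5666 > 1, so g(0) = 0.5759 > 0 and g(1) = -0.5666 < 0.
Iterate (Newton) starting at ψ = 0.69:
  ψ = 0.6900: g = -0.23797, g' = -0.8836 → ψ = 0.4207
  ψ = 0.4207: g = -0.00430, g' = -0.9089 → ψ = 0.4160
Converged at ψ = 0.4160.

ψ = 0.4160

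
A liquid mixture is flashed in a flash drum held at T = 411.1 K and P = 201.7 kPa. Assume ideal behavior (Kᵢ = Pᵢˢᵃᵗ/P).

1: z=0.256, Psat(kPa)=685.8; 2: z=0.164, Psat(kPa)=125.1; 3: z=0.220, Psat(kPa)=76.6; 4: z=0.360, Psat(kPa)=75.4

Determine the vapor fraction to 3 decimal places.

ψ = 0.138

Raoult's law: Kᵢ = Pᵢˢᵃᵗ/P = Pᵢˢᵃᵗ/201.7.
  K_1 = 685.8/201.7 = 3.40010, K_2 = 125.1/201.7 = 0.62023, K_3 = 76.6/201.7 = 0.37977, K_4 = 75.4/201.7 = 0.37382
Material balance + equilibrium reduce to Σ zᵢ(Kᵢ−1)/(1+ψ(Kᵢ−1)) = 0.
Feasibility: ΣzᵢKᵢ = 1.190, Σzᵢ/Kᵢ = 1.882 — both > 1, two phases present.
Newton–Raphson from ψ = 0.33:
  ψ = 0.330: g = -0.1840, g' = -0.848 → ψ = 0.113
  ψ = 0.113: g = 0.0289, g' = -1.200 → ψ = 0.137
  ψ = 0.137: g = 0.0008, g' = -1.131 → ψ = 0.138
Converged at ψ = 0.138.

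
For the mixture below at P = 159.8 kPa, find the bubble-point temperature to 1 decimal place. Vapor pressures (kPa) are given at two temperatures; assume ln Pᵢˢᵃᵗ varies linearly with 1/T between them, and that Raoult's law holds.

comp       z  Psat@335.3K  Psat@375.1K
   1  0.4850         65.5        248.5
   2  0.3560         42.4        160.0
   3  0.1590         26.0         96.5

T = 368.9 K

Bubble-point temperature: ΣzᵢPᵢˢᵃᵗ(T) = P. Interpolate ln Pᵢˢᵃᵗ = aᵢ + bᵢ/T.
  T = 335.3 K: ΣzᵢPᵢˢᵃᵗ = 51.00 kPa
  T = 375.1 K: ΣzᵢPᵢˢᵃᵗ = 192.83 kPa
  T = 355.2 K: ΣzᵢPᵢˢᵃᵗ = 102.93 kPa
  T = 365.1 K: ΣzᵢPᵢˢᵃᵗ = 141.87 kPa
  T = 370.1 K: ΣzᵢPᵢˢᵃᵗ = 165.74 kPa
  T = 367.6 K: ΣzᵢPᵢˢᵃᵗ = 153.42 kPa
Interpolating between 367.6 K and 370.1 K gives T ≈ 368.9 K.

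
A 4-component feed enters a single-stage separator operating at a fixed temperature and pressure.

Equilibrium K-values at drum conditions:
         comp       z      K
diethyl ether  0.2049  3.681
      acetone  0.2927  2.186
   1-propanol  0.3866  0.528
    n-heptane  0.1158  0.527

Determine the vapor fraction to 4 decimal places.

ψ = 0.7478

Newton iteration, ψ⁰ = 0.5:
  ψ = 0.5000: g = 0.14204, g' = -0.6231 → ψ = 0.7280
  ψ = 0.7280: g = 0.01088, g' = -0.5478 → ψ = 0.7478
Converged at ψ = 0.7478.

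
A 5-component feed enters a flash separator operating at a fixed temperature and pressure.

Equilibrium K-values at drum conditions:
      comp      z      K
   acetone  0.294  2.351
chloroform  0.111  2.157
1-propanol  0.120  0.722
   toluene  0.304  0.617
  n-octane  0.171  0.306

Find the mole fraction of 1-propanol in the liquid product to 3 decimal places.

x_1-propanol = 0.136

Material balance + equilibrium reduce to Σ zᵢ(Kᵢ−1)/(1+β(Kᵢ−1)) = 0.
Check two-phase: ΣzᵢKᵢ = 1.257 > 1 and Σzᵢ/Kᵢ = 1.394 > 1, so g(0) = 0.257 > 0 and g(1) = -0.394 < 0.
Newton–Raphson from β = 0.5:
  β = 0.500: g = -0.0461, g' = -0.525 → β = 0.412
Converged at β = 0.412.
Compositions from xᵢ = zᵢ/(1+β(Kᵢ−1)), yᵢ = Kᵢxᵢ:
  acetone: x = 0.189, y = 0.444
  chloroform: x = 0.075, y = 0.162
  1-propanol: x = 0.136, y = 0.098
  toluene: x = 0.361, y = 0.223
  n-octane: x = 0.239, y = 0.073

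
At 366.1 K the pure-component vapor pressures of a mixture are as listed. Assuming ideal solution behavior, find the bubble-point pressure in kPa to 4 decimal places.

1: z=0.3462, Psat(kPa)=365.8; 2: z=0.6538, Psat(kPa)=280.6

At the bubble point ψ → 0, so ΣzᵢKᵢ = 1 with Kᵢ = Pᵢˢᵃᵗ/P ⇒ P = ΣzᵢPᵢˢᵃᵗ.
P = 0.3462·365.8 + 0.6538·280.6 = 310.0962 kPa

Pbub = 310.0962 kPa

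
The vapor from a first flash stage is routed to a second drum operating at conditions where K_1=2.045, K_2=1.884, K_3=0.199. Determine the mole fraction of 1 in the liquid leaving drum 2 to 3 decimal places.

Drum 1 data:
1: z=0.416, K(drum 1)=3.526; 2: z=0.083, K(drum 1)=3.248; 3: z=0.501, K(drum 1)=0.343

x_1 (drum 2) = 0.364

Drum 1:
Let ψ₁ = V/F and solve Σ zᵢ(Kᵢ−1)/(1+ψ₁(Kᵢ−1)) = 0.
Check two-phase: ΣzᵢKᵢ = 1.908 > 1 and Σzᵢ/Kᵢ = 1.604 > 1, so g(0) = 0.908 > 0 and g(1) = -0.604 < 0.
Newton iteration, ψ₁⁰ = 0.52:
  ψ₁ = 0.520: g = 0.0403, g' = -1.084 → ψ₁ = 0.557
Converged at ψ₁ = 0.557.
Drum-1 compositions:
  1: x = 0.173, y = 0.609
  2: x = 0.037, y = 0.120
  3: x = 0.790, y = 0.271
Drum-2 feed = drum-1 vapor: z₂ = (0.6092, 0.1197, 0.2711).
Drum 2:
Newton–Raphson from ψ₂ = 0.5:
  ψ₂ = 0.500: g = 0.1293, g' = -0.816 → ψ₂ = 0.658
  ψ₂ = 0.658: g = -0.0155, g' = -1.050 → ψ₂ = 0.644
  ψ₂ = 0.644: g = -0.0002, g' = -1.017 → ψ₂ = 0.643
Converged at ψ₂ = 0.643.
  1: x = 0.364, y = 0.745
  2: x = 0.076, y = 0.144
  3: x = 0.559, y = 0.111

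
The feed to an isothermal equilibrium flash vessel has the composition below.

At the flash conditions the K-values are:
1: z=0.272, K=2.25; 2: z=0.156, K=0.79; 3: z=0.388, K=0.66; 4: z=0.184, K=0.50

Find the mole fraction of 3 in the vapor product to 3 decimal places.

y_3 = 0.273

Iterate (Newton) starting at β = 0.65:
  β = 0.650: g = -0.1560, g' = -0.313 → β = 0.152
  β = 0.152: g = 0.0130, g' = -0.411 → β = 0.184
  β = 0.184: g = 0.0003, g' = -0.395 → β = 0.185
Converged at β = 0.185.
Compositions from xᵢ = zᵢ/(1+β(Kᵢ−1)), yᵢ = Kᵢxᵢ:
  1: x = 0.221, y = 0.497
  2: x = 0.162, y = 0.128
  3: x = 0.414, y = 0.273
  4: x = 0.203, y = 0.101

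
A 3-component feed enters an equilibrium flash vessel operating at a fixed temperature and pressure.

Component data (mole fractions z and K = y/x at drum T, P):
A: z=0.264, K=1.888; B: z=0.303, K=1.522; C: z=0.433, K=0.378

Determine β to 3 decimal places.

β = 0.279

Newton–Raphson from β = 0.5:
  β = 0.500: g = -0.1031, g' = -0.505 → β = 0.296
  β = 0.296: g = -0.0073, g' = -0.444 → β = 0.279
Converged at β = 0.279.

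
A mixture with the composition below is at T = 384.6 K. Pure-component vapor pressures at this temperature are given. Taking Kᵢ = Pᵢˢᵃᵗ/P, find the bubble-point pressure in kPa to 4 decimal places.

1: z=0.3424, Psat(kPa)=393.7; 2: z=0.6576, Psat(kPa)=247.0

At the bubble point ψ → 0, so ΣzᵢKᵢ = 1 with Kᵢ = Pᵢˢᵃᵗ/P ⇒ P = ΣzᵢPᵢˢᵃᵗ.
P = 0.3424·393.7 + 0.6576·247.0 = 297.2301 kPa

Pbub = 297.2301 kPa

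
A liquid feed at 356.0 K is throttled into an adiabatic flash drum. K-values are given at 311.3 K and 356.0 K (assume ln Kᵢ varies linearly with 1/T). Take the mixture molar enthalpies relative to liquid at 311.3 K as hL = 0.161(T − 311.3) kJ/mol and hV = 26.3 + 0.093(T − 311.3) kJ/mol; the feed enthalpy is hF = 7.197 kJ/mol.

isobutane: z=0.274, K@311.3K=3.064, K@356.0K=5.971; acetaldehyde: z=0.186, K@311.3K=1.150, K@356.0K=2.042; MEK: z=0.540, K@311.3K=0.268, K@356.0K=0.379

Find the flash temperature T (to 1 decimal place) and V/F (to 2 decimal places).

T = 317.8 K, V/F = 0.24

Adiabatic flash: solve Rachford–Rice at each trial T, then check hF = ψ·hV(T) + (1−ψ)·hL(T).
  T = 311.3 K: K = (3.064, 1.150, 0.268), RR gives ψ = 0.165, H_out = 4.327 kJ/mol
  T = 356.0 K: K = (5.971, 2.042, 0.379), RR gives ψ = 0.530, H_out = 19.519 kJ/mol
  T = 333.6 K: K = (4.371, 1.561, 0.322), RR gives ψ = 0.378, H_out = 12.964 kJ/mol
  T = 322.5 K: K = (3.685, 1.348, 0.295), RR gives ψ = 0.284, H_out = 9.062 kJ/mol
  T = 316.9 K: K = (3.366, 1.247, 0.281), RR gives ψ = 0.228, H_out = 6.822 kJ/mol
  T = 319.7 K: K = (3.523, 1.297, 0.288), RR gives ψ = 0.257, H_out = 7.970 kJ/mol
  T = 318.3 K: K = (3.444, 1.272, 0.285), RR gives ψ = 0.243, H_out = 7.403 kJ/mol
Linear interpolation between T = 316.9 (H_out = 6.822) and T = 318.3 (H_out = 7.403) on hF = 7.197 gives T ≈ 317.8 K, at which ψ = 0.24.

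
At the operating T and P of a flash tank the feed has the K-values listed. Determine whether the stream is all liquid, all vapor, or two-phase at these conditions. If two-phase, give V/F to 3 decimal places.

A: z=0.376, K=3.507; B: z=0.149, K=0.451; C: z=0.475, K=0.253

two-phase, V/F = 0.287

ΣzᵢKᵢ = 1.506; Σzᵢ/Kᵢ = 2.315.
Both exceed 1, so a two-phase solution exists.
Let ψ = V/F and solve Σ zᵢ(Kᵢ−1)/(1+ψ(Kᵢ−1)) = 0.
Newton–Raphson from ψ = 0.38:
  ψ = 0.380: g = -0.1161, g' = -1.208 → ψ = 0.284
  ψ = 0.284: g = 0.0034, g' = -1.296 → ψ = 0.287
Converged at ψ = 0.287.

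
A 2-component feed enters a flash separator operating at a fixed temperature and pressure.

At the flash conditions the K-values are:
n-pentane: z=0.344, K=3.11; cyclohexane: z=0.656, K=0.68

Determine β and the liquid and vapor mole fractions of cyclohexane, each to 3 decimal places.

β = 0.764, x_cyclohexane = 0.868, y_cyclohexane = 0.590

Newton–Raphson from β = 0.5:
  β = 0.500: g = 0.1033, g' = -0.458 → β = 0.726
  β = 0.726: g = 0.0134, g' = -0.353 → β = 0.763
  β = 0.763: g = 0.0002, g' = -0.342 → β = 0.764
Converged at β = 0.764.
Compositions from xᵢ = zᵢ/(1+β(Kᵢ−1)), yᵢ = Kᵢxᵢ:
  n-pentane: x = 0.132, y = 0.410
  cyclohexane: x = 0.868, y = 0.590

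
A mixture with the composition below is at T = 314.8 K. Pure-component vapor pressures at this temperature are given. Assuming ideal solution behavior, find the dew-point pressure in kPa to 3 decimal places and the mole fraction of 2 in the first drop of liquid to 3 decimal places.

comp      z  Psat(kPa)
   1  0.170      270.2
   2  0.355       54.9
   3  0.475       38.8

Pdew = 51.712 kPa, x_2 = 0.334

At the dew point ψ → 1, so Σzᵢ/Kᵢ = 1 with Kᵢ = Pᵢˢᵃᵗ/P ⇒ 1/P = Σzᵢ/Pᵢˢᵃᵗ.
1/P = 0.170/270.2 + 0.355/54.9 + 0.475/38.8 = 0.019338 ⇒ P = 51.712 kPa
xᵢ = zᵢP/Pᵢˢᵃᵗ ⇒ x_2 = 0.355·51.712/54.9 = 0.334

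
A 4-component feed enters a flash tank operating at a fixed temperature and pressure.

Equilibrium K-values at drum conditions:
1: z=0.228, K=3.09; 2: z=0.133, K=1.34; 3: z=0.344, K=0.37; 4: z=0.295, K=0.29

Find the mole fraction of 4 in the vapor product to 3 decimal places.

Newton–Raphson from V/F = 0.5:
  V/F = 0.500: g = -0.3694, g' = -0.898 → V/F = 0.089
  V/F = 0.089: g = -0.0070, g' = -1.046 → V/F = 0.082
Converged at V/F = 0.082.
Compositions from xᵢ = zᵢ/(1+V/F(Kᵢ−1)), yᵢ = Kᵢxᵢ:
  1: x = 0.195, y = 0.602
  2: x = 0.129, y = 0.173
  3: x = 0.363, y = 0.134
  4: x = 0.313, y = 0.091

y_4 = 0.091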